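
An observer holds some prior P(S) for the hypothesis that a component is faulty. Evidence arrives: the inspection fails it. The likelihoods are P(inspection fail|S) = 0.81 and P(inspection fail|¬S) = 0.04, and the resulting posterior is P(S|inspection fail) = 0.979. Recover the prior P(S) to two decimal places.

P(S) = 0.70

In odds form, posterior odds = prior odds × likelihood ratio, so prior odds = posterior odds ÷ LR.
Posterior odds = 0.979/(1−0.979) = 46.6190. LR = 0.81/0.04 = 20.2500.
Prior odds = 46.6190/20.2500 = 2.3022, so P(S) = 2.3022/(1+2.3022) ≈ 0.70.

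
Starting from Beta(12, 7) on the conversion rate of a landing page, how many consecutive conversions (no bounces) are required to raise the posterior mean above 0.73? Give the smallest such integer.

k = 7

After k conversions and 0 bounces the posterior is Beta(12+k, 7), with mean (12+k)/(12+7+k).
Set (12+k)/(19+k) > 0.73 and solve: k > (0.73·19 − 12)/(1 − 0.73) = 6.926.
The smallest integer exceeding 6.926 is 7, and checking k=7: (19)/(26) = 0.7308 > 0.73.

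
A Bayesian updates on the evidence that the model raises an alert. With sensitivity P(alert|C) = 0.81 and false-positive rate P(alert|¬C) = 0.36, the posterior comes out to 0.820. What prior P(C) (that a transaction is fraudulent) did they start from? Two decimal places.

In odds form, posterior odds = prior odds × likelihood ratio, so prior odds = posterior odds ÷ LR.
Posterior odds = 0.820/(1−0.820) = 4.5556. LR = 0.81/0.36 = 2.2500.
Prior odds = 4.5556/2.2500 = 2.0247, so P(C) = 2.0247/(1+2.0247) ≈ 0.67.

P(C) = 0.67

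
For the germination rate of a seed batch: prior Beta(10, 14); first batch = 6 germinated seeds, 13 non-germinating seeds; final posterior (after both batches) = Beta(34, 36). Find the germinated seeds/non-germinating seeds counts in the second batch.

18 germinated seeds and 9 non-germinating seeds

Because Beta–binomial updating is additive in the counts, the combined data contributed (α_post−α_prior, β_post−β_prior) successes and failures.
Total across both batches: 34−10=24 germinated seeds, 36−14=22 non-germinating seeds.
Subtract the first batch: 24−6=18 germinated seeds and 22−13=9 non-germinating seeds.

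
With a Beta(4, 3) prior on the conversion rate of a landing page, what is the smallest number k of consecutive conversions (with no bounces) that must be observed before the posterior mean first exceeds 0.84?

k = 12

After k conversions and 0 bounces the posterior is Beta(4+k, 3), with mean (4+k)/(4+3+k).
Set (4+k)/(7+k) > 0.84 and solve: k > (0.84·7 − 4)/(1 − 0.84) = 11.750.
The smallest integer exceeding 11.750 is 12.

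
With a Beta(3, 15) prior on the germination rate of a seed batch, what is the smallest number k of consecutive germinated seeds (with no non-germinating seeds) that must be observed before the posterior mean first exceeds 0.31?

After k germinated seeds and 0 non-germinating seeds the posterior is Beta(3+k, 15), with mean (3+k)/(3+15+k).
Set (3+k)/(18+k) > 0.31 and solve: k > (0.31·18 − 3)/(1 − 0.31) = 3.739.
The smallest integer exceeding 3.739 is 4.

k = 4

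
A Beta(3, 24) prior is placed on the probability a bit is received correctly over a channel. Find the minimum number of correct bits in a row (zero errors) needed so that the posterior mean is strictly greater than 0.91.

After k correct bits and 0 errors the posterior is Beta(3+k, 24), with mean (3+k)/(3+24+k).
Set (3+k)/(27+k) > 0.91 and solve: k > (0.91·27 − 3)/(1 − 0.91) = 239.667.
The smallest integer exceeding 239.667 is 240, and checking k=240: (243)/(267) = 0.9101 > 0.91.

k = 240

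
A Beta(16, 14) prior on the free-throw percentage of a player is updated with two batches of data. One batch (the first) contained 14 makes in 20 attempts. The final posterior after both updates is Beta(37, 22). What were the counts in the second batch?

Sequential conjugate updates are equivalent to a single update on the pooled data, so total successes = posterior α − prior α and total failures = posterior β − prior β.
Total across both batches: 37−16=21 makes, 22−14=8 misses.
Subtract the first batch: 21−14=7 makes and 8−6=2 misses.

7 makes and 2 misses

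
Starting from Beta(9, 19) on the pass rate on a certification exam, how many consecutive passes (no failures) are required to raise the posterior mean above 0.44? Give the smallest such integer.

After k passes and 0 failures the posterior is Beta(9+k, 19), with mean (9+k)/(9+19+k).
Set (9+k)/(28+k) > 0.44 and solve: k > (0.44·28 − 9)/(1 − 0.44) = 5.929.
The smallest integer exceeding 5.929 is 6, and checking k=6: (15)/(34) = 0.4412 > 0.44.

k = 6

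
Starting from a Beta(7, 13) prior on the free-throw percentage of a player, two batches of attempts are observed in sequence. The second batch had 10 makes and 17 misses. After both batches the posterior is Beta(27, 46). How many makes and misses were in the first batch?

10 makes and 16 misses

Sequential conjugate updates are equivalent to a single update on the pooled data, so total successes = posterior α − prior α and total failures = posterior β − prior β.
Total across both batches: 27−7=20 makes, 46−13=33 misses.
Subtract the second batch: 20−10=10 makes and 33−17=16 misses.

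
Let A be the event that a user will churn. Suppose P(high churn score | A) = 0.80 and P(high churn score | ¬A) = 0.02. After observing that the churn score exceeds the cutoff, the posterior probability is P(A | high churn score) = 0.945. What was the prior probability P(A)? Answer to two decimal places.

Bayes' rule in odds form gives O(A|E) = O(A)·[P(E|A)/P(E|¬A)], hence O(A) = O(A|E)/LR.
Posterior odds = 0.945/(1−0.945) = 17.1818. LR = 0.80/0.02 = 40.0000.
Prior odds = 17.1818/40.0000 = 0.4295, so P(A) = 0.4295/(1+0.4295) ≈ 0.30.

P(A) = 0.30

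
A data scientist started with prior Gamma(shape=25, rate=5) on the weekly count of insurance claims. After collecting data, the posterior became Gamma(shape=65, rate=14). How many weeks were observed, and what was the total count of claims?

A Gamma(α, β) prior (rate parametrization) on a Poisson rate with n observations summing to S gives posterior Gamma(α+S, β+n).
Matching: Σxᵢ = 65 − 25 = 40 and n = 14 − 5 = 9.

n = 9 weeks with total 40 claims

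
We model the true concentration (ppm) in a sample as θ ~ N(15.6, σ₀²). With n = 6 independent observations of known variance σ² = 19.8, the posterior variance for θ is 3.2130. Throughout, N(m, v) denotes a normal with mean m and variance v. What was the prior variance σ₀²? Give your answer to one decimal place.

Posterior precision equals prior precision plus data precision: 1/σ_n² = 1/σ₀² + n/σ².
So 1/σ₀² = 1/3.2130 − 6/19.8 = 0.311236 − 0.303030 = 0.008206.
Hence σ₀² = 1/0.008206 ≈ 121.9.

σ₀² = 121.9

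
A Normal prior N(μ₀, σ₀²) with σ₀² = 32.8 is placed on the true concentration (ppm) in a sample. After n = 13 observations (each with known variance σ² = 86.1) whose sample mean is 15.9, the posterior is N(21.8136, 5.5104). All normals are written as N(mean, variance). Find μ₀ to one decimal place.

The posterior mean is a precision-weighted average: μ_n = (τ₀μ₀ + τ_data·x̄)/(τ₀+τ_data), with τ₀=1/σ₀² and τ_data=n/σ².
Here τ₀ = 1/32.8 = 0.030488 and τ_data = 13/86.1 = 0.150987, so τ_n = 0.181475.
Rearranging for μ₀: μ₀ = (μ_n·τ_n − τ_data·x̄)/τ₀ = (21.8136·0.181475 − 0.150987·15.9) / 0.030488 = 1.557930/0.030488 ≈ 51.1.

μ₀ = 51.1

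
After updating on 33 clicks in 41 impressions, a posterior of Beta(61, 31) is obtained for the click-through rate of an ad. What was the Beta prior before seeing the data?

Beta(28, 23)

Beta is conjugate to the binomial likelihood: posterior = Beta(a+s, b+f).
Subtract the data counts: 61−33=28, 31−8=23.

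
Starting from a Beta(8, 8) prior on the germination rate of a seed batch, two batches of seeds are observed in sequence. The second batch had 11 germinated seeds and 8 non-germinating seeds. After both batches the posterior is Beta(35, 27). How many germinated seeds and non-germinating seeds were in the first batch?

Sequential conjugate updates are equivalent to a single update on the pooled data, so total successes = posterior α − prior α and total failures = posterior β − prior β.
Total across both batches: 35−8=27 germinated seeds, 27−8=19 non-germinating seeds.
Subtract the second batch: 27−11=16 germinated seeds and 19−8=11 non-germinating seeds.

16 germinated seeds and 11 non-germinating seeds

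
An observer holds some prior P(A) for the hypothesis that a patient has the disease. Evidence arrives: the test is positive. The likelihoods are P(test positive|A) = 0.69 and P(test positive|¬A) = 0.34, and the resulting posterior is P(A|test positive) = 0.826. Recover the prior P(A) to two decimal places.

P(A) = 0.70

In odds form, posterior odds = prior odds × likelihood ratio, so prior odds = posterior odds ÷ LR.
Posterior odds = 0.826/(1−0.826) = 4.7471. LR = 0.69/0.34 = 2.0294.
Prior odds = 4.7471/2.0294 = 2.3392, so P(A) = 2.3392/(1+2.3392) ≈ 0.70.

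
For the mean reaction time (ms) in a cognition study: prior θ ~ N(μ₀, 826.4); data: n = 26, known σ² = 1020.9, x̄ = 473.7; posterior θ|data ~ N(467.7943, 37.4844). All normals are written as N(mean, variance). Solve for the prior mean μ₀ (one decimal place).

μ₀ = 343.5

With known observation variance, the Normal–Normal posterior has precision τ_n = τ₀ + n/σ² and mean μ_n = (τ₀μ₀ + (n/σ²)x̄)/τ_n.
Here τ₀ = 1/826.4 = 0.001210 and τ_data = 26/1020.9 = 0.025468, so τ_n = 0.026678.
Rearranging for μ₀: μ₀ = (μ_n·τ_n − τ_data·x̄)/τ₀ = (467.7943·0.026678 − 0.025468·473.7) / 0.001210 = 0.415625/0.001210 ≈ 343.5.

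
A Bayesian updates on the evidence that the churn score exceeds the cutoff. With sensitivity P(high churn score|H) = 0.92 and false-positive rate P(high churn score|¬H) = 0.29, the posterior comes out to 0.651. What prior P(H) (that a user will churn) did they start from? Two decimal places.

In odds form, posterior odds = prior odds × likelihood ratio, so prior odds = posterior odds ÷ LR.
Posterior odds = 0.651/(1−0.651) = 1.8653. LR = 0.92/0.29 = 3.1724.
Prior odds = 1.8653/3.1724 = 0.5880, so P(H) = 0.5880/(1+0.5880) ≈ 0.37.

P(H) = 0.37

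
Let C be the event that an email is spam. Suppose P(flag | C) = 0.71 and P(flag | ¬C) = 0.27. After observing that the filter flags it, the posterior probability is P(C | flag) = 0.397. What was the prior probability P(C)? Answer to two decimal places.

P(C) = 0.20

In odds form, posterior odds = prior odds × likelihood ratio, so prior odds = posterior odds ÷ LR.
Posterior odds = 0.397/(1−0.397) = 0.6584. LR = 0.71/0.27 = 2.6296.
Prior odds = 0.6584/2.6296 = 0.2504, so P(C) = 0.2504/(1+0.2504) ≈ 0.20.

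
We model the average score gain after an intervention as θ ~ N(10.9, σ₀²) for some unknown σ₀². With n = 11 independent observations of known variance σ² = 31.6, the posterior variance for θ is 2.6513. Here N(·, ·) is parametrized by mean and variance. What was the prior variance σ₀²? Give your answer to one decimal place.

σ₀² = 34.4

For the Normal–Normal model with known σ², precisions add: τ_n = τ₀ + n/σ².
So 1/σ₀² = 1/2.6513 − 11/31.6 = 0.377173 − 0.348101 = 0.029072.
Hence σ₀² = 1/0.029072 ≈ 34.4.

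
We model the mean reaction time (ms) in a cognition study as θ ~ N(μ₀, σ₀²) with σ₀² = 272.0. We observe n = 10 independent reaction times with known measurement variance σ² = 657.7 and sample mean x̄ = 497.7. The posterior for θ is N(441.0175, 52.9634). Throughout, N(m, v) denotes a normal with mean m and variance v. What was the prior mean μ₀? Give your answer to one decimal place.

With known observation variance, the Normal–Normal posterior has precision τ_n = τ₀ + n/σ² and mean μ_n = (τ₀μ₀ + (n/σ²)x̄)/τ_n.
Here τ₀ = 1/272.0 = 0.003676 and τ_data = 10/657.7 = 0.015205, so τ_n = 0.018881.
Rearranging for μ₀: μ₀ = (μ_n·τ_n − τ_data·x̄)/τ₀ = (441.0175·0.018881 − 0.015205·497.7) / 0.003676 = 0.759323/0.003676 ≈ 206.6.

μ₀ = 206.6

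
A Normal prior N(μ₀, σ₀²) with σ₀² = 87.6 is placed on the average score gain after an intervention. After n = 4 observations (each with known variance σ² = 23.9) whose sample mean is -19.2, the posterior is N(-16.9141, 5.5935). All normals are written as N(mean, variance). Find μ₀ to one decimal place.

The posterior mean is a precision-weighted average: μ_n = (τ₀μ₀ + τ_data·x̄)/(τ₀+τ_data), with τ₀=1/σ₀² and τ_data=n/σ².
Here τ₀ = 1/87.6 = 0.011416 and τ_data = 4/23.9 = 0.167364, so τ_n = 0.178780.
Rearranging for μ₀: μ₀ = (μ_n·τ_n − τ_data·x̄)/τ₀ = (-16.9141·0.178780 − 0.167364·-19.2) / 0.011416 = 0.189486/0.011416 ≈ 16.6.

μ₀ = 16.6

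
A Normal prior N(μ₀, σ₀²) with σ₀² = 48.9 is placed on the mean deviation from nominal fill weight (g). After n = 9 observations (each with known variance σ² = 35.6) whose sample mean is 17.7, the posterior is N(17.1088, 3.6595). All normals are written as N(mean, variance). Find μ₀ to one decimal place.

μ₀ = 9.8

The posterior mean is a precision-weighted average: μ_n = (τ₀μ₀ + τ_data·x̄)/(τ₀+τ_data), with τ₀=1/σ₀² and τ_data=n/σ².
Here τ₀ = 1/48.9 = 0.020450 and τ_data = 9/35.6 = 0.252809, so τ_n = 0.273259.
Rearranging for μ₀: μ₀ = (μ_n·τ_n − τ_data·x̄)/τ₀ = (17.1088·0.273259 − 0.252809·17.7) / 0.020450 = 0.200414/0.020450 ≈ 9.8.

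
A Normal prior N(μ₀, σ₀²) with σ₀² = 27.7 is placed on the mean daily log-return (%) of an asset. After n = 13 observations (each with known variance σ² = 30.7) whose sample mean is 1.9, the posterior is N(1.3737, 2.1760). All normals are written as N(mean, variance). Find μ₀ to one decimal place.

μ₀ = -4.8

With known observation variance, the Normal–Normal posterior has precision τ_n = τ₀ + n/σ² and mean μ_n = (τ₀μ₀ + (n/σ²)x̄)/τ_n.
Here τ₀ = 1/27.7 = 0.036101 and τ_data = 13/30.7 = 0.423453, so τ_n = 0.459554.
Rearranging for μ₀: μ₀ = (μ_n·τ_n − τ_data·x̄)/τ₀ = (1.3737·0.459554 − 0.423453·1.9) / 0.036101 = -0.173271/0.036101 ≈ -4.8.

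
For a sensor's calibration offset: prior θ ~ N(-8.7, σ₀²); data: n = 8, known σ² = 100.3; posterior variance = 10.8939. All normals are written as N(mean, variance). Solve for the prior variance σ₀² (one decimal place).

σ₀² = 83.1

Posterior precision equals prior precision plus data precision: 1/σ_n² = 1/σ₀² + n/σ².
So 1/σ₀² = 1/10.8939 − 8/100.3 = 0.091794 − 0.079761 = 0.012033.
Hence σ₀² = 1/0.012033 ≈ 83.1.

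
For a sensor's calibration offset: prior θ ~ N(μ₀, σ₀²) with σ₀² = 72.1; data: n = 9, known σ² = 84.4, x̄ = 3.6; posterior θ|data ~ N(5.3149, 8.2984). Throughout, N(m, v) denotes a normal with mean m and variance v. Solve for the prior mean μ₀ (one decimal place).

The posterior mean is a precision-weighted average: μ_n = (τ₀μ₀ + τ_data·x̄)/(τ₀+τ_data), with τ₀=1/σ₀² and τ_data=n/σ².
Here τ₀ = 1/72.1 = 0.013870 and τ_data = 9/84.4 = 0.106635, so τ_n = 0.120505.
Rearranging for μ₀: μ₀ = (μ_n·τ_n − τ_data·x̄)/τ₀ = (5.3149·0.120505 − 0.106635·3.6) / 0.013870 = 0.256586/0.013870 ≈ 18.5.

μ₀ = 18.5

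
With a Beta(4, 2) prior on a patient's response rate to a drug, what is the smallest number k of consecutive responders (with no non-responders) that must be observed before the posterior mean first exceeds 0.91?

k = 17

After k responders and 0 non-responders the posterior is Beta(4+k, 2), with mean (4+k)/(4+2+k).
Set (4+k)/(6+k) > 0.91 and solve: k > (0.91·6 − 4)/(1 − 0.91) = 16.222.
The smallest integer exceeding 16.222 is 17, and checking k=17: (21)/(23) = 0.9130 > 0.91.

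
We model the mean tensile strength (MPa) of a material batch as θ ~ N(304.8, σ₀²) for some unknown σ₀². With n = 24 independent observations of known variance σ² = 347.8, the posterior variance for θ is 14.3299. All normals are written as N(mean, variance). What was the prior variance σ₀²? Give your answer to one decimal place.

For the Normal–Normal model with known σ², precisions add: τ_n = τ₀ + n/σ².
So 1/σ₀² = 1/14.3299 − 24/347.8 = 0.069784 − 0.069005 = 0.000779.
Hence σ₀² = 1/0.000779 ≈ 1283.7.

σ₀² = 1283.7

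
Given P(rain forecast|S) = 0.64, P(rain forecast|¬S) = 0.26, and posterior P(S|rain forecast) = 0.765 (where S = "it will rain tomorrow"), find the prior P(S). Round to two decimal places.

In odds form, posterior odds = prior odds × likelihood ratio, so prior odds = posterior odds ÷ LR.
Posterior odds = 0.765/(1−0.765) = 3.2553. LR = 0.64/0.26 = 2.4615.
Prior odds = 3.2553/2.4615 = 1.3225, so P(S) = 1.3225/(1+1.3225) ≈ 0.57.

P(S) = 0.57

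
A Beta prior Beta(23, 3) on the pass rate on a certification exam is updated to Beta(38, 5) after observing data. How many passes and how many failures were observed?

15 passes and 2 failures

Under Beta–binomial conjugacy the posterior parameters are (α+s, β+f).
Match parameters: s=38−23=15, f=5−3=2.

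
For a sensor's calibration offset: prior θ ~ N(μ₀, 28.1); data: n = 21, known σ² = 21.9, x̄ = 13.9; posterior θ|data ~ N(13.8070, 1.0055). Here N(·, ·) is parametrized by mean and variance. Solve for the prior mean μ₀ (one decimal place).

μ₀ = 11.3

With known observation variance, the Normal–Normal posterior has precision τ_n = τ₀ + n/σ² and mean μ_n = (τ₀μ₀ + (n/σ²)x̄)/τ_n.
Here τ₀ = 1/28.1 = 0.035587 and τ_data = 21/21.9 = 0.958904, so τ_n = 0.994491.
Rearranging for μ₀: μ₀ = (μ_n·τ_n − τ_data·x̄)/τ₀ = (13.8070·0.994491 − 0.958904·13.9) / 0.035587 = 0.402172/0.035587 ≈ 11.3.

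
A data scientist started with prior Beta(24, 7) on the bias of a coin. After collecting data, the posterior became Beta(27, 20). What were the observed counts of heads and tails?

3 heads and 13 tails

Beta is conjugate to the binomial likelihood: posterior = Beta(α+s, β+f).
Match parameters: s=27−24=3, f=20−7=13.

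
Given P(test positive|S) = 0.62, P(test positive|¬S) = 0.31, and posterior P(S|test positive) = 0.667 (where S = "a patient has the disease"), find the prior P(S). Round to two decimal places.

In odds form, posterior odds = prior odds × likelihood ratio, so prior odds = posterior odds ÷ LR.
Posterior odds = 0.667/(1−0.667) = 2.0030. LR = 0.62/0.31 = 2.0000.
Prior odds = 2.0030/2.0000 = 1.0015, so P(S) = 1.0015/(1+1.0015) ≈ 0.50.

P(S) = 0.50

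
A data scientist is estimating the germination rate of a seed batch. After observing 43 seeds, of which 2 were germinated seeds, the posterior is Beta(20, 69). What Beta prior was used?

Under Beta–binomial conjugacy the posterior parameters are (a+s, b+f).
So a = 20 − 2 = 18 and b = 69 − 41 = 28.

Beta(18, 28)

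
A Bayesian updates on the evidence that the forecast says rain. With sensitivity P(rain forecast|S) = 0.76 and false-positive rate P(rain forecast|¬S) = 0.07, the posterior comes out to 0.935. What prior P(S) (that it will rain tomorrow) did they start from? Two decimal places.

P(S) = 0.57

Bayes' rule in odds form gives O(S|E) = O(S)·[P(E|S)/P(E|¬S)], hence O(S) = O(S|E)/LR.
Posterior odds = 0.935/(1−0.935) = 14.3846. LR = 0.76/0.07 = 10.8571.
Prior odds = 14.3846/10.8571 = 1.3249, so P(S) = 1.3249/(1+1.3249) ≈ 0.57.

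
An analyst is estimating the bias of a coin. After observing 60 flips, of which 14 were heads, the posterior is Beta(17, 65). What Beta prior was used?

A Beta(a, b) prior with s successes and f failures in binomial data gives a Beta(a+s, b+f) posterior.
Subtract the data counts: 17−14=3, 65−46=19.

Beta(3, 19)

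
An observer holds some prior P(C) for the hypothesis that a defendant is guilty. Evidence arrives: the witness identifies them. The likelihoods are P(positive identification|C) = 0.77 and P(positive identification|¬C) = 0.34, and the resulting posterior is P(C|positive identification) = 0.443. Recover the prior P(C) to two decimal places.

In odds form, posterior odds = prior odds × likelihood ratio, so prior odds = posterior odds ÷ LR.
Posterior odds = 0.443/(1−0.443) = 0.7953. LR = 0.77/0.34 = 2.2647.
Prior odds = 0.7953/2.2647 = 0.3512, so P(C) = 0.3512/(1+0.3512) ≈ 0.26.

P(C) = 0.26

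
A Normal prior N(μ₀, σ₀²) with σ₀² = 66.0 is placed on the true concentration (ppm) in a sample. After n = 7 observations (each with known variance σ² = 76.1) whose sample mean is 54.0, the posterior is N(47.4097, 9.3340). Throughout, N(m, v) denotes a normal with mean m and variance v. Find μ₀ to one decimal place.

μ₀ = 7.4

With known observation variance, the Normal–Normal posterior has precision τ_n = τ₀ + n/σ² and mean μ_n = (τ₀μ₀ + (n/σ²)x̄)/τ_n.
Here τ₀ = 1/66.0 = 0.015152 and τ_data = 7/76.1 = 0.091984, so τ_n = 0.107136.
Rearranging for μ₀: μ₀ = (μ_n·τ_n − τ_data·x̄)/τ₀ = (47.4097·0.107136 − 0.091984·54.0) / 0.015152 = 0.112150/0.015152 ≈ 7.4.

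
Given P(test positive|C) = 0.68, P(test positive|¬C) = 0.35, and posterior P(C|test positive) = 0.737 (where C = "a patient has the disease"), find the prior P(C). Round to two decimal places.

P(C) = 0.59

In odds form, posterior odds = prior odds × likelihood ratio, so prior odds = posterior odds ÷ LR.
Posterior odds = 0.737/(1−0.737) = 2.8023. LR = 0.68/0.35 = 1.9429.
Prior odds = 2.8023/1.9429 = 1.4423, so P(C) = 1.4423/(1+1.4423) ≈ 0.59.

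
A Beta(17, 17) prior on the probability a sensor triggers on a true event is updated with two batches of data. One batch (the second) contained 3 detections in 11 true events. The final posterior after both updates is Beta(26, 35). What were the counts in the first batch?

Because Beta–binomial updating is additive in the counts, the combined data contributed (α_post−α_prior, β_post−β_prior) successes and failures.
Total across both batches: 26−17=9 detections, 35−17=18 misses.
Subtract the second batch: 9−3=6 detections and 18−8=10 misses.

6 detections and 10 misses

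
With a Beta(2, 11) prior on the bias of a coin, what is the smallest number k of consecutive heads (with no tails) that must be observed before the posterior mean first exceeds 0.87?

k = 72

After k heads and 0 tails the posterior is Beta(2+k, 11), with mean (2+k)/(2+11+k).
Set (2+k)/(13+k) > 0.87 and solve: k > (0.87·13 − 2)/(1 − 0.87) = 71.615.
The smallest integer exceeding 71.615 is 72.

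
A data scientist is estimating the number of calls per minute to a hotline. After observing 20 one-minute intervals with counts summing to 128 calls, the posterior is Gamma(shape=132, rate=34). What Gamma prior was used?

A Gamma(α, β) prior (rate parametrization) on a Poisson rate with n observations summing to S gives posterior Gamma(α+S, β+n).
So α = 132 − 128 = 4 and β = 34 − 20 = 14.

Gamma(shape=4, rate=14)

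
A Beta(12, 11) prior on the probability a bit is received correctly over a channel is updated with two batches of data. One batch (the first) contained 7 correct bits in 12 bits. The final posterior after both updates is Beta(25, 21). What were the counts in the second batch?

6 correct bits and 5 errors

Sequential conjugate updates are equivalent to a single update on the pooled data, so total successes = posterior α − prior α and total failures = posterior β − prior β.
Total across both batches: 25−12=13 correct bits, 21−11=10 errors.
Subtract the first batch: 13−7=6 correct bits and 10−5=5 errors.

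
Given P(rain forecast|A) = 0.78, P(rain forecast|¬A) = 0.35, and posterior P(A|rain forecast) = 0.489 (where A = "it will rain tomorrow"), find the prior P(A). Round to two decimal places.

P(A) = 0.30

In odds form, posterior odds = prior odds × likelihood ratio, so prior odds = posterior odds ÷ LR.
Posterior odds = 0.489/(1−0.489) = 0.9569. LR = 0.78/0.35 = 2.2286.
Prior odds = 0.9569/2.2286 = 0.4294, so P(A) = 0.4294/(1+0.4294) ≈ 0.30.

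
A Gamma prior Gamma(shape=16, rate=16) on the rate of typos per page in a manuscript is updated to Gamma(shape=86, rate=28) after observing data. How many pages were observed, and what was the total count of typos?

n = 12 pages with total 70 typos

Gamma–Poisson conjugacy: posterior shape = α + Σxᵢ, posterior rate = β + n.
Matching: Σxᵢ = 86 − 16 = 70 and n = 28 − 16 = 12.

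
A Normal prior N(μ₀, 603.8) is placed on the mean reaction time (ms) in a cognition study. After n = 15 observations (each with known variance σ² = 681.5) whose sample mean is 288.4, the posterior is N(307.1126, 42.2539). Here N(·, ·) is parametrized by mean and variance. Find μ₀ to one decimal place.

μ₀ = 555.8

The posterior mean is a precision-weighted average: μ_n = (τ₀μ₀ + τ_data·x̄)/(τ₀+τ_data), with τ₀=1/σ₀² and τ_data=n/σ².
Here τ₀ = 1/603.8 = 0.001656 and τ_data = 15/681.5 = 0.022010, so τ_n = 0.023666.
Rearranging for μ₀: μ₀ = (μ_n·τ_n − τ_data·x̄)/τ₀ = (307.1126·0.023666 − 0.022010·288.4) / 0.001656 = 0.920443/0.001656 ≈ 555.8.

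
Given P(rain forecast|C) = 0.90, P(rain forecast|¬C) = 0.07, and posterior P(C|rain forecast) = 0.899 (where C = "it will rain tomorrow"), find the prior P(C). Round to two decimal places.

Bayes' rule in odds form gives O(C|E) = O(C)·[P(E|C)/P(E|¬C)], hence O(C) = O(C|E)/LR.
Posterior odds = 0.899/(1−0.899) = 8.9010. LR = 0.90/0.07 = 12.8571.
Prior odds = 8.9010/12.8571 = 0.6923, so P(C) = 0.6923/(1+0.6923) ≈ 0.41.

P(C) = 0.41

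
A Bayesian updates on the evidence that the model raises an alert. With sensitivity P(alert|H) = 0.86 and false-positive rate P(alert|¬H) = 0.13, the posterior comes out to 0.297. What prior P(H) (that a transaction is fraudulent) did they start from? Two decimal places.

Bayes' rule in odds form gives O(H|E) = O(H)·[P(E|H)/P(E|¬H)], hence O(H) = O(H|E)/LR.
Posterior odds = 0.297/(1−0.297) = 0.4225. LR = 0.86/0.13 = 6.6154.
Prior odds = 0.4225/6.6154 = 0.0639, so P(H) = 0.0639/(1+0.0639) ≈ 0.06.

P(H) = 0.06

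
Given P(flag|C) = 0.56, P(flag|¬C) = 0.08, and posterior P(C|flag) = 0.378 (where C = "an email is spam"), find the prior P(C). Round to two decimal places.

P(C) = 0.08

Bayes' rule in odds form gives O(C|E) = O(C)·[P(E|C)/P(E|¬C)], hence O(C) = O(C|E)/LR.
Posterior odds = 0.378/(1−0.378) = 0.6077. LR = 0.56/0.08 = 7.0000.
Prior odds = 0.6077/7.0000 = 0.0868, so P(C) = 0.0868/(1+0.0868) ≈ 0.08.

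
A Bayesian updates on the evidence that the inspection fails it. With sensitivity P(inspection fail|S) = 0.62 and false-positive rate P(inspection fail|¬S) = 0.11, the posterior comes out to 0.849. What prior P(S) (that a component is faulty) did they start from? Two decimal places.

In odds form, posterior odds = prior odds × likelihood ratio, so prior odds = posterior odds ÷ LR.
Posterior odds = 0.849/(1−0.849) = 5.6225. LR = 0.62/0.11 = 5.6364.
Prior odds = 5.6225/5.6364 = 0.9975, so P(S) = 0.9975/(1+0.9975) ≈ 0.50.

P(S) = 0.50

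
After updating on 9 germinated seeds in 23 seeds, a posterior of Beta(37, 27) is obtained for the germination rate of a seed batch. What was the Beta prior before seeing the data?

Beta is conjugate to the binomial likelihood: posterior = Beta(a+s, b+f).
So a = 37 − 9 = 28 and b = 27 − 14 = 13.

Beta(28, 13)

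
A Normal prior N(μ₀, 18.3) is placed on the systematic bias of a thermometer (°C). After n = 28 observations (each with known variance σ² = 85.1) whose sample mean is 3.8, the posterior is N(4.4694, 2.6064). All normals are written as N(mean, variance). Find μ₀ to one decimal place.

μ₀ = 8.5

The posterior mean is a precision-weighted average: μ_n = (τ₀μ₀ + τ_data·x̄)/(τ₀+τ_data), with τ₀=1/σ₀² and τ_data=n/σ².
Here τ₀ = 1/18.3 = 0.054645 and τ_data = 28/85.1 = 0.329025, so τ_n = 0.383670.
Rearranging for μ₀: μ₀ = (μ_n·τ_n − τ_data·x̄)/τ₀ = (4.4694·0.383670 − 0.329025·3.8) / 0.054645 = 0.464480/0.054645 ≈ 8.5.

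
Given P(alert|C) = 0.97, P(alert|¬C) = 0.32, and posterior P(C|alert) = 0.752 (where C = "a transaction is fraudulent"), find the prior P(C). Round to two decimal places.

In odds form, posterior odds = prior odds × likelihood ratio, so prior odds = posterior odds ÷ LR.
Posterior odds = 0.752/(1−0.752) = 3.0323. LR = 0.97/0.32 = 3.0312.
Prior odds = 3.0323/3.0312 = 1.0004, so P(C) = 1.0004/(1+1.0004) ≈ 0.50.

P(C) = 0.50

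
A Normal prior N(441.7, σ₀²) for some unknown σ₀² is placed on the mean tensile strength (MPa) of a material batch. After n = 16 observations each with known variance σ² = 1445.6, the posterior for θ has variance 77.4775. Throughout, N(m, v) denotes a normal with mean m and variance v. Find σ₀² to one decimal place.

σ₀² = 543.8

For the Normal–Normal model with known σ², precisions add: τ_n = τ₀ + n/σ².
So 1/σ₀² = 1/77.4775 − 16/1445.6 = 0.012907 − 0.011068 = 0.001839.
Hence σ₀² = 1/0.001839 ≈ 543.8.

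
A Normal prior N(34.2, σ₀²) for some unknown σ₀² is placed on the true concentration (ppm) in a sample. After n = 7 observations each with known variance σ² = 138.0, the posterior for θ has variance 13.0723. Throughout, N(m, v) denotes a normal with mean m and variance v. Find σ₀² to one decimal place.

σ₀² = 38.8

For the Normal–Normal model with known σ², precisions add: τ_n = τ₀ + n/σ².
So 1/σ₀² = 1/13.0723 − 7/138.0 = 0.076498 − 0.050725 = 0.025773.
Hence σ₀² = 1/0.025773 ≈ 38.8.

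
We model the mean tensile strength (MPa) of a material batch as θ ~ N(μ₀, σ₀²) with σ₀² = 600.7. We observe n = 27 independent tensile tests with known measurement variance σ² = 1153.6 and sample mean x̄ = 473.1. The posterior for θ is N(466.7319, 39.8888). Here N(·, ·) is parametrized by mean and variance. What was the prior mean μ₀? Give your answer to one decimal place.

μ₀ = 377.2

The posterior mean is a precision-weighted average: μ_n = (τ₀μ₀ + τ_data·x̄)/(τ₀+τ_data), with τ₀=1/σ₀² and τ_data=n/σ².
Here τ₀ = 1/600.7 = 0.001665 and τ_data = 27/1153.6 = 0.023405, so τ_n = 0.025070.
Rearranging for μ₀: μ₀ = (μ_n·τ_n − τ_data·x̄)/τ₀ = (466.7319·0.025070 − 0.023405·473.1) / 0.001665 = 0.628063/0.001665 ≈ 377.2.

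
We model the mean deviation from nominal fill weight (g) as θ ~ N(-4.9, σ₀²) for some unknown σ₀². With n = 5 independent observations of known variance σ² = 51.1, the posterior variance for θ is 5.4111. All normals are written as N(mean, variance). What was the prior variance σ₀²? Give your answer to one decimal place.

Posterior precision equals prior precision plus data precision: 1/σ_n² = 1/σ₀² + n/σ².
So 1/σ₀² = 1/5.4111 − 5/51.1 = 0.184805 − 0.097847 = 0.086958.
Hence σ₀² = 1/0.086958 ≈ 11.5.

σ₀² = 11.5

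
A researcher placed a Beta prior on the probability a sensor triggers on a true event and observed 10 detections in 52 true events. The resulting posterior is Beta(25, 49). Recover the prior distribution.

Beta(15, 7)

Under Beta–binomial conjugacy the posterior parameters are (a+s, b+f).
So a = 25 − 10 = 15 and b = 49 − 42 = 7.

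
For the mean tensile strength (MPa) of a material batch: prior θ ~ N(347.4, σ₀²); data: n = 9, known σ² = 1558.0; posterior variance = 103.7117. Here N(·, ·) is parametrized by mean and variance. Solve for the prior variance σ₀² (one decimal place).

Posterior precision equals prior precision plus data precision: 1/σ_n² = 1/σ₀² + n/σ².
So 1/σ₀² = 1/103.7117 − 9/1558.0 = 0.009642 − 0.005777 = 0.003865.
Hence σ₀² = 1/0.003865 ≈ 258.7.

σ₀² = 258.7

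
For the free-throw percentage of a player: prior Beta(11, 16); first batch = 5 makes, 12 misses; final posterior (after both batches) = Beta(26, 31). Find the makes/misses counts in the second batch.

10 makes and 3 misses

Because Beta–binomial updating is additive in the counts, the combined data contributed (α_post−α_prior, β_post−β_prior) successes and failures.
Total across both batches: 26−11=15 makes, 31−16=15 misses.
Subtract the first batch: 15−5=10 makes and 15−12=3 misses.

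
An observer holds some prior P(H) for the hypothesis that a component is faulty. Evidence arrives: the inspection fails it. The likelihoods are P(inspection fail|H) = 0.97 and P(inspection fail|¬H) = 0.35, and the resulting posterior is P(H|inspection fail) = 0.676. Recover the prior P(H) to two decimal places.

P(H) = 0.43

In odds form, posterior odds = prior odds × likelihood ratio, so prior odds = posterior odds ÷ LR.
Posterior odds = 0.676/(1−0.676) = 2.0864. LR = 0.97/0.35 = 2.7714.
Prior odds = 2.0864/2.7714 = 0.7528, so P(H) = 0.7528/(1+0.7528) ≈ 0.43.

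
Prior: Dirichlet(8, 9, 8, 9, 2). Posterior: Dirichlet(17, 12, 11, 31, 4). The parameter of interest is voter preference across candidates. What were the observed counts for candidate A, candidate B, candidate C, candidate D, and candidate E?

counts (9, 3, 3, 22, 2)

For a Dirichlet(α) prior with multinomial counts c, the posterior is Dirichlet(α + c) componentwise.
Counts are posterior − prior componentwise: 17−8=9, 12−9=3, 11−8=3, 31−9=22, 4−2=2.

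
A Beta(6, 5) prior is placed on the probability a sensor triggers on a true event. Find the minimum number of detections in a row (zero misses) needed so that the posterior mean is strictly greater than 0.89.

After k detections and 0 misses the posterior is Beta(6+k, 5), with mean (6+k)/(6+5+k).
Set (6+k)/(11+k) > 0.89 and solve: k > (0.89·11 − 6)/(1 − 0.89) = 34.455.
The smallest integer exceeding 34.455 is 35.

k = 35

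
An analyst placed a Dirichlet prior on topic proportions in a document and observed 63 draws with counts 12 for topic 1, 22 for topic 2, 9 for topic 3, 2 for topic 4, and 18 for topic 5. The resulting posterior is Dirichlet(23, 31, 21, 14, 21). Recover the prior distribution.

Dirichlet(11, 9, 12, 12, 3)

For a Dirichlet(α) prior with multinomial counts c, the posterior is Dirichlet(α + c) componentwise.
Subtract each count from the matching posterior parameter: 23−12=11, 31−22=9, 21−9=12, 14−2=12, 21−18=3.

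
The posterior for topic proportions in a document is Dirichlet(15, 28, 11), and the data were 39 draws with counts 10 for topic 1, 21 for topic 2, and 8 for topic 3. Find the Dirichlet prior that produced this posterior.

For a Dirichlet(α) prior with multinomial counts c, the posterior is Dirichlet(α + c) componentwise.
Subtract each count from the matching posterior parameter: 15−10=5, 28−21=7, 11−8=3.

Dirichlet(5, 7, 3)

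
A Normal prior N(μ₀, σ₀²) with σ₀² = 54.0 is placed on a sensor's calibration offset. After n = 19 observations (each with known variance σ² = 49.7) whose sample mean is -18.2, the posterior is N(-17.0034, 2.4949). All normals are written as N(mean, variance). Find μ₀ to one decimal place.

μ₀ = 7.7

With known observation variance, the Normal–Normal posterior has precision τ_n = τ₀ + n/σ² and mean μ_n = (τ₀μ₀ + (n/σ²)x̄)/τ_n.
Here τ₀ = 1/54.0 = 0.018519 and τ_data = 19/49.7 = 0.382294, so τ_n = 0.400813.
Rearranging for μ₀: μ₀ = (μ_n·τ_n − τ_data·x̄)/τ₀ = (-17.0034·0.400813 − 0.382294·-18.2) / 0.018519 = 0.142567/0.018519 ≈ 7.7.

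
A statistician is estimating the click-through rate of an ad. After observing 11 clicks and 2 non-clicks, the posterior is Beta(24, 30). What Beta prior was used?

Under Beta–binomial conjugacy the posterior parameters are (a+s, b+f).
So a = 24 − 11 = 13 and b = 30 − 2 = 28.

Beta(13, 28)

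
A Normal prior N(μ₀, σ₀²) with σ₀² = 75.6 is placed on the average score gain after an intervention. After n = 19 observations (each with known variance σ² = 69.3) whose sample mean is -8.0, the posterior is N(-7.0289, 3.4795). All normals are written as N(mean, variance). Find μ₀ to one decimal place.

μ₀ = 13.1

With known observation variance, the Normal–Normal posterior has precision τ_n = τ₀ + n/σ² and mean μ_n = (τ₀μ₀ + (n/σ²)x̄)/τ_n.
Here τ₀ = 1/75.6 = 0.013228 and τ_data = 19/69.3 = 0.274170, so τ_n = 0.287398.
Rearranging for μ₀: μ₀ = (μ_n·τ_n − τ_data·x̄)/τ₀ = (-7.0289·0.287398 − 0.274170·-8.0) / 0.013228 = 0.173268/0.013228 ≈ 13.1.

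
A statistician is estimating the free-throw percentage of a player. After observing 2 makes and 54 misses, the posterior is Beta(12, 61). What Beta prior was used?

Beta(10, 7)

Beta is conjugate to the binomial likelihood: posterior = Beta(α+s, β+f).
Subtract the data counts: 12−2=10, 61−54=7.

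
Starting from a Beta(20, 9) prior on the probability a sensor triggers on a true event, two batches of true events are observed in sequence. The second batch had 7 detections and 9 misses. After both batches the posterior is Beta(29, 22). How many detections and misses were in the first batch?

2 detections and 4 misses

Because Beta–binomial updating is additive in the counts, the combined data contributed (α_post−α_prior, β_post−β_prior) successes and failures.
Total across both batches: 29−20=9 detections, 22−9=13 misses.
Subtract the second batch: 9−7=2 detections and 13−9=4 misses.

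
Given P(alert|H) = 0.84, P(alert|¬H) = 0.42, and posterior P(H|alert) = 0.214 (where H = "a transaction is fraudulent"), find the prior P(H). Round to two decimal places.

P(H) = 0.12

Bayes' rule in odds form gives O(H|E) = O(H)·[P(E|H)/P(E|¬H)], hence O(H) = O(H|E)/LR.
Posterior odds = 0.214/(1−0.214) = 0.2723. LR = 0.84/0.42 = 2.0000.
Prior odds = 0.2723/2.0000 = 0.1361, so P(H) = 0.1361/(1+0.1361) ≈ 0.12.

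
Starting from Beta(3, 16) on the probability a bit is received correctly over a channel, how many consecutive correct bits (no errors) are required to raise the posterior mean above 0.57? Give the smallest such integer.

After k correct bits and 0 errors the posterior is Beta(3+k, 16), with mean (3+k)/(3+16+k).
Set (3+k)/(19+k) > 0.57 and solve: k > (0.57·19 − 3)/(1 − 0.57) = 18.209.
The smallest integer exceeding 18.209 is 19, and checking k=19: (22)/(38) = 0.5789 > 0.57.

k = 19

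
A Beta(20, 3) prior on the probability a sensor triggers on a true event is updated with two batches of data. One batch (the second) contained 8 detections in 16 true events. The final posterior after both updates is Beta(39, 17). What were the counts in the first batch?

Sequential conjugate updates are equivalent to a single update on the pooled data, so total successes = posterior α − prior α and total failures = posterior β − prior β.
Total across both batches: 39−20=19 detections, 17−3=14 misses.
Subtract the second batch: 19−8=11 detections and 14−8=6 misses.

11 detections and 6 misses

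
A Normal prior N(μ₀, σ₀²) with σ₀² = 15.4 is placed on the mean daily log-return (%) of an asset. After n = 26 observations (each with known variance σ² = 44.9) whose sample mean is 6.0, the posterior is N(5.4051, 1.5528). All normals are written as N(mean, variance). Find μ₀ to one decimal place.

The posterior mean is a precision-weighted average: μ_n = (τ₀μ₀ + τ_data·x̄)/(τ₀+τ_data), with τ₀=1/σ₀² and τ_data=n/σ².
Here τ₀ = 1/15.4 = 0.064935 and τ_data = 26/44.9 = 0.579065, so τ_n = 0.644000.
Rearranging for μ₀: μ₀ = (μ_n·τ_n − τ_data·x̄)/τ₀ = (5.4051·0.644000 − 0.579065·6.0) / 0.064935 = 0.006494/0.064935 ≈ 0.1.

μ₀ = 0.1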